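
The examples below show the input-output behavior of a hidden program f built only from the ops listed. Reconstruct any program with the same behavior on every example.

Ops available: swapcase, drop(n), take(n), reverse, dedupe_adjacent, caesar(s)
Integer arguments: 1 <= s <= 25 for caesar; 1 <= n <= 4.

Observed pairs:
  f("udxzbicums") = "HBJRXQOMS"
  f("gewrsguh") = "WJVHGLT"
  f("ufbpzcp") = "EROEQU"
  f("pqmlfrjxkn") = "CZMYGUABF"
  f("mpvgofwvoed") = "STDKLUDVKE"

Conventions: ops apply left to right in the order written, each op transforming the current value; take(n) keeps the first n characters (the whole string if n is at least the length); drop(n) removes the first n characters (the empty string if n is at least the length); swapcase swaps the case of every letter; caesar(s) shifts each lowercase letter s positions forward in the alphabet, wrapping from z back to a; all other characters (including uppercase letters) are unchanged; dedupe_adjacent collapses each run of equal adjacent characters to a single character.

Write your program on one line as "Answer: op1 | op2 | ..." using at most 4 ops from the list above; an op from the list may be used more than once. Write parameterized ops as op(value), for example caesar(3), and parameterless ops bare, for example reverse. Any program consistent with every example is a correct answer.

caesar(15) | swapcase | drop(1) | reverse

Check, running the answer program on each example:
  "udxzbicums" -> "jsmoqxrjbh" -> "JSMOQXRJBH" -> "SMOQXRJBH" -> "HBJRXQOMS"
  "gewrsguh" -> "vtlghvjw" -> "VTLGHVJW" -> "TLGHVJW" -> "WJVHGLT"
  "ufbpzcp" -> "juqeore" -> "JUQEORE" -> "UQEORE" -> "EROEQU"
  "pqmlfrjxkn" -> "efbaugymzc" -> "EFBAUGYMZC" -> "FBAUGYMZC" -> "CZMYGUABF"
  "mpvgofwvoed" -> "bekvdulkdts" -> "BEKVDULKDTS" -> "EKVDULKDTS" -> "STDKLUDVKE"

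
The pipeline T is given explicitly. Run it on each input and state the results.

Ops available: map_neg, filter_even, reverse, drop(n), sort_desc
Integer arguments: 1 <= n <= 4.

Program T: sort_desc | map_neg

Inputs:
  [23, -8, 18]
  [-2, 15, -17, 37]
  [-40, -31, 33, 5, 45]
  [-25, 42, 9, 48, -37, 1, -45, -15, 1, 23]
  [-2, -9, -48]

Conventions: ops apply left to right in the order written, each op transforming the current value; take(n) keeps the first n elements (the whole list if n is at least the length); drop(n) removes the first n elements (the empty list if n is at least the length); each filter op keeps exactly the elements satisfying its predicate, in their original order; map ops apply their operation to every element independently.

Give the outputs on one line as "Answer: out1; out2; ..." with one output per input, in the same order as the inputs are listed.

Execution, op by op:
  [23, -8, 18] -> [23, 18, -8] -> [-23, -18, 8]
  [-2, 15, -17, 37] -> [37, 15, -2, -17] -> [-37, -15, 2, 17]
  [-40, -31, 33, 5, 45] -> [45, 33, 5, -31, -40] -> [-45, -33, -5, 31, 40]
  [-25, 42, 9, 48, -37, 1, -45, -15, 1, 23] -> [48, 42, 23, 9, 1, 1, -15, -25, -37, -45] -> [-48, -42, -23, -9, -1, -1, 15, 25, 37, 45]
  [-2, -9, -48] -> [-2, -9, -48] -> [2, 9, 48]

[-23, -18, 8]; [-37, -15, 2, 17]; [-45, -33, -5, 31, 40]; [-48, -42, -23, -9, -1, -1, 15, 25, 37, 45]; [2, 9, 48]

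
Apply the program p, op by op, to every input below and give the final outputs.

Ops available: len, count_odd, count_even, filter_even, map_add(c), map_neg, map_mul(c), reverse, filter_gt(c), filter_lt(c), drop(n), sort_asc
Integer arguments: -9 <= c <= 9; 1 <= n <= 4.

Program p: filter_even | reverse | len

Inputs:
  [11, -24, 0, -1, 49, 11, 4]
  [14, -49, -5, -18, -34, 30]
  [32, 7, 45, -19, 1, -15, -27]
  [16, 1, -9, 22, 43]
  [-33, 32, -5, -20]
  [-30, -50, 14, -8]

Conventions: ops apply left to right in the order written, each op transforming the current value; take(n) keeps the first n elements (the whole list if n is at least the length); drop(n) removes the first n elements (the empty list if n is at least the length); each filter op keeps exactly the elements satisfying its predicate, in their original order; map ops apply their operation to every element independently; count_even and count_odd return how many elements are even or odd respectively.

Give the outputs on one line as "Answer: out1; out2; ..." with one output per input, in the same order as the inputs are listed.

Execution, op by op:
  [11, -24, 0, -1, 49, 11, 4] -> [-24, 0, 4] -> [4, 0, -24] -> 3
  [14, -49, -5, -18, -34, 30] -> [14, -18, -34, 30] -> [30, -34, -18, 14] -> 4
  [32, 7, 45, -19, 1, -15, -27] -> [32] -> [32] -> 1
  [16, 1, -9, 22, 43] -> [16, 22] -> [22, 16] -> 2
  [-33, 32, -5, -20] -> [32, -20] -> [-20, 32] -> 2
  [-30, -50, 14, -8] -> [-30, -50, 14, -8] -> [-8, 14, -50, -30] -> 4

3; 4; 1; 2; 2; 4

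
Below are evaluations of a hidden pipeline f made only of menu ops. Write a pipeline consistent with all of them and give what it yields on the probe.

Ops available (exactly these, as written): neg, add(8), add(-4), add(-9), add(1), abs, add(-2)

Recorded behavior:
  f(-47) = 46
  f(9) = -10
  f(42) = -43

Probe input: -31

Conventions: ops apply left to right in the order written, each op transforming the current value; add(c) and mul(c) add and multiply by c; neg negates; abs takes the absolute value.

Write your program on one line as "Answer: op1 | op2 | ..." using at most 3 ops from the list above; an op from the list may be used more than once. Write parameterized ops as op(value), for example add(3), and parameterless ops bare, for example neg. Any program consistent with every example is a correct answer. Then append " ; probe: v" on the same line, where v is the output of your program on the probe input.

neg | add(-9) | add(8) ; probe: 30

Check, running the answer program on each example:
  -47 -> 47 -> 38 -> 46
  9 -> -9 -> -18 -> -10
  42 -> -42 -> -51 -> -43
  probe: -31 -> 31 -> 22 -> 30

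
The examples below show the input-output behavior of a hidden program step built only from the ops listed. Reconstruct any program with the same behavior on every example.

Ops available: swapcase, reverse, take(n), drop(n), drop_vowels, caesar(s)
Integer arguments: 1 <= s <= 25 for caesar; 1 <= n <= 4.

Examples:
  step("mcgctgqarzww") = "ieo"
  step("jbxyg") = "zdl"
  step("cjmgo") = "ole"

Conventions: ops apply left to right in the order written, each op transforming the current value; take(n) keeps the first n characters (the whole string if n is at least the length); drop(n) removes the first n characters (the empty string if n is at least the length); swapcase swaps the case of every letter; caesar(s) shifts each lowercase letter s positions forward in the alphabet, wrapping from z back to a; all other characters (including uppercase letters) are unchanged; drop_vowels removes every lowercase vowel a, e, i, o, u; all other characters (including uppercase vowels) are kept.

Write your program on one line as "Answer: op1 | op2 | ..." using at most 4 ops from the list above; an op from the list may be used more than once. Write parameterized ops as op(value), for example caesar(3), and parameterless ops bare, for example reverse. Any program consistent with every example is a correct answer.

caesar(2) | take(3) | reverse

Check, running the answer program on each example:
  "mcgctgqarzww" -> "oeievisctbyy" -> "oei" -> "ieo"
  "jbxyg" -> "ldzai" -> "ldz" -> "zdl"
  "cjmgo" -> "eloiq" -> "elo" -> "ole"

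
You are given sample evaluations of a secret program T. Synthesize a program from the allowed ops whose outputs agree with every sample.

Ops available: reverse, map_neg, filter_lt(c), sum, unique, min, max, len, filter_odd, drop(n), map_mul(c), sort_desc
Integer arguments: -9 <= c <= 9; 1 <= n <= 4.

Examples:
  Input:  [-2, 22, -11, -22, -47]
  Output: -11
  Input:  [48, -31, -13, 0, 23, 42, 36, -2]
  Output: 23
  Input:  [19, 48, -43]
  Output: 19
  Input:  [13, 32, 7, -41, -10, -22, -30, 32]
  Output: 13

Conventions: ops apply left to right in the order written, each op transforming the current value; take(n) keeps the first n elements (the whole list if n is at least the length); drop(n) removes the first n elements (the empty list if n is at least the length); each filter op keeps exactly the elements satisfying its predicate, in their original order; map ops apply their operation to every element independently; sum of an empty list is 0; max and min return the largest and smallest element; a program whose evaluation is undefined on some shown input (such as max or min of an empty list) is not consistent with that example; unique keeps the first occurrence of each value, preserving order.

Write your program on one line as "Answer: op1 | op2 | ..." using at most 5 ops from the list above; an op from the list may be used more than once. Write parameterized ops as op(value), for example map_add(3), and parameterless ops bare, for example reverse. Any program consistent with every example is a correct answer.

reverse | sort_desc | filter_odd | max

Check, running the answer program on each example:
  [-2, 22, -11, -22, -47] -> [-47, -22, -11, 22, -2] -> [22, -2, -11, -22, -47] -> [-11, -47] -> -11
  [48, -31, -13, 0, 23, 42, 36, -2] -> [-2, 36, 42, 23, 0, -13, -31, 48] -> [48, 42, 36, 23, 0, -2, -13, -31] -> [23, -13, -31] -> 23
  [19, 48, -43] -> [-43, 48, 19] -> [48, 19, -43] -> [19, -43] -> 19
  [13, 32, 7, -41, -10, -22, -30, 32] -> [32, -30, -22, -10, -41, 7, 32, 13] -> [32, 32, 13, 7, -10, -22, -30, -41] -> [13, 7, -41] -> 13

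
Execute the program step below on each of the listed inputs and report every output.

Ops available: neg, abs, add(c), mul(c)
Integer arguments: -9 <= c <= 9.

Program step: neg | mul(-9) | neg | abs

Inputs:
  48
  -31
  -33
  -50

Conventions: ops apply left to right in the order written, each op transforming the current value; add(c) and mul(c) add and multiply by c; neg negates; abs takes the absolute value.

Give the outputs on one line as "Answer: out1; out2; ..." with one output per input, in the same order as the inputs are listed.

432; 279; 297; 450

Execution, op by op:
  48 -> -48 -> 432 -> -432 -> 432
  -31 -> 31 -> -279 -> 279 -> 279
  -33 -> 33 -> -297 -> 297 -> 297
  -50 -> 50 -> -450 -> 450 -> 450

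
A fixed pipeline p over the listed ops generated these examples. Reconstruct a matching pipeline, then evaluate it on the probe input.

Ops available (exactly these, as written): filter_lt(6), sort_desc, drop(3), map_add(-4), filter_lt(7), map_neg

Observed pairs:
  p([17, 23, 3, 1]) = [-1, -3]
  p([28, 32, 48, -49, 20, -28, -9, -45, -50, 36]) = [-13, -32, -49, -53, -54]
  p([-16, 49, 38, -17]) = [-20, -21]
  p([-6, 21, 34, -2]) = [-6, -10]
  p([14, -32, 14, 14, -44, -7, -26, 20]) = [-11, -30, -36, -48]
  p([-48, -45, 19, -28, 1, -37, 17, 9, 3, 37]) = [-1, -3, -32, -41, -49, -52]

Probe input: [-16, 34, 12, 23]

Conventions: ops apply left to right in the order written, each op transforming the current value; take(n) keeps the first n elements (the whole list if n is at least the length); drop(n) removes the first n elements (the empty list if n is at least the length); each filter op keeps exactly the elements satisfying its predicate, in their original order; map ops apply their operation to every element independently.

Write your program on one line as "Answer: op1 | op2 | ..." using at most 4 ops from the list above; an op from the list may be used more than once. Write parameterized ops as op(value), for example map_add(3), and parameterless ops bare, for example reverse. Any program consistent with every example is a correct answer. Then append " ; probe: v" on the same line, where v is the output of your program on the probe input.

sort_desc | filter_lt(6) | map_add(-4) ; probe: [-20]

Check, running the answer program on each example:
  [17, 23, 3, 1] -> [23, 17, 3, 1] -> [3, 1] -> [-1, -3]
  [28, 32, 48, -49, 20, -28, -9, -45, -50, 36] -> [48, 36, 32, 28, 20, -9, -28, -45, -49, -50] -> [-9, -28, -45, -49, -50] -> [-13, -32, -49, -53, -54]
  [-16, 49, 38, -17] -> [49, 38, -16, -17] -> [-16, -17] -> [-20, -21]
  [-6, 21, 34, -2] -> [34, 21, -2, -6] -> [-2, -6] -> [-6, -10]
  [14, -32, 14, 14, -44, -7, -26, 20] -> [20, 14, 14, 14, -7, -26, -32, -44] -> [-7, -26, -32, -44] -> [-11, -30, -36, -48]
  [-48, -45, 19, -28, 1, -37, 17, 9, 3, 37] -> [37, 19, 17, 9, 3, 1, -28, -37, -45, -48] -> [3, 1, -28, -37, -45, -48] -> [-1, -3, -32, -41, -49, -52]
  probe: [-16, 34, 12, 23] -> [34, 23, 12, -16] -> [-16] -> [-20]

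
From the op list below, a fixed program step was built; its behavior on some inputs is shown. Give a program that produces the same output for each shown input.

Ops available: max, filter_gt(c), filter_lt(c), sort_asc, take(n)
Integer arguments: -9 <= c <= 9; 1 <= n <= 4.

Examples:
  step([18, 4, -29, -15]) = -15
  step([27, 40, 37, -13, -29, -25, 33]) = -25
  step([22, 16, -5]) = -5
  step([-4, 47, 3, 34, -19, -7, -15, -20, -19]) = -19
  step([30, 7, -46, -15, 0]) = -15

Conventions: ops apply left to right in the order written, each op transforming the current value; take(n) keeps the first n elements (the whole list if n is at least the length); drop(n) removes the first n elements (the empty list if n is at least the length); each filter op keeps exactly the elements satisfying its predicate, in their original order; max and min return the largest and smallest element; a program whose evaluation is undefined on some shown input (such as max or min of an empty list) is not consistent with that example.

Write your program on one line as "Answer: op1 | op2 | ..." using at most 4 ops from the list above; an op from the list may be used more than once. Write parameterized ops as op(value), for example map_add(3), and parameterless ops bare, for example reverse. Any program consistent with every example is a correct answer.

sort_asc | filter_lt(-1) | take(2) | max

Check, running the answer program on each example:
  [18, 4, -29, -15] -> [-29, -15, 4, 18] -> [-29, -15] -> [-29, -15] -> -15
  [27, 40, 37, -13, -29, -25, 33] -> [-29, -25, -13, 27, 33, 37, 40] -> [-29, -25, -13] -> [-29, -25] -> -25
  [22, 16, -5] -> [-5, 16, 22] -> [-5] -> [-5] -> -5
  [-4, 47, 3, 34, -19, -7, -15, -20, -19] -> [-20, -19, -19, -15, -7, -4, 3, 34, 47] -> [-20, -19, -19, -15, -7, -4] -> [-20, -19] -> -19
  [30, 7, -46, -15, 0] -> [-46, -15, 0, 7, 30] -> [-46, -15] -> [-46, -15] -> -15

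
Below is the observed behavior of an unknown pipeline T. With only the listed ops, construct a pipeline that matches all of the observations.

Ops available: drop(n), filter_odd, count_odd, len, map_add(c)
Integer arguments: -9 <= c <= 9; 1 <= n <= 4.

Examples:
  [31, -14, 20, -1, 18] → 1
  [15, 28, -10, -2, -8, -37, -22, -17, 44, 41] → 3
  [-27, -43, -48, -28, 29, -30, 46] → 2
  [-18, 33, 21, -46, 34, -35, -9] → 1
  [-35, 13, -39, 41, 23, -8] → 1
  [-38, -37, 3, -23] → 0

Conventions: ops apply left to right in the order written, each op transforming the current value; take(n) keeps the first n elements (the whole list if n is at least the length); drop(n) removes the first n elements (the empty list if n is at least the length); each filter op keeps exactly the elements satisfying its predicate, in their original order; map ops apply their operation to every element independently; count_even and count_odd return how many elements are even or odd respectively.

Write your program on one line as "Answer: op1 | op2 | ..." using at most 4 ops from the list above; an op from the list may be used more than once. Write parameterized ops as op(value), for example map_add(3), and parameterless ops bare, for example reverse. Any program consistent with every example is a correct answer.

map_add(5) | drop(4) | filter_odd | count_odd

Check, running the answer program on each example:
  [31, -14, 20, -1, 18] -> [36, -9, 25, 4, 23] -> [23] -> [23] -> 1
  [15, 28, -10, -2, -8, -37, -22, -17, 44, 41] -> [20, 33, -5, 3, -3, -32, -17, -12, 49, 46] -> [-3, -32, -17, -12, 49, 46] -> [-3, -17, 49] -> 3
  [-27, -43, -48, -28, 29, -30, 46] -> [-22, -38, -43, -23, 34, -25, 51] -> [34, -25, 51] -> [-25, 51] -> 2
  [-18, 33, 21, -46, 34, -35, -9] -> [-13, 38, 26, -41, 39, -30, -4] -> [39, -30, -4] -> [39] -> 1
  [-35, 13, -39, 41, 23, -8] -> [-30, 18, -34, 46, 28, -3] -> [28, -3] -> [-3] -> 1
  [-38, -37, 3, -23] -> [-33, -32, 8, -18] -> [] -> [] -> 0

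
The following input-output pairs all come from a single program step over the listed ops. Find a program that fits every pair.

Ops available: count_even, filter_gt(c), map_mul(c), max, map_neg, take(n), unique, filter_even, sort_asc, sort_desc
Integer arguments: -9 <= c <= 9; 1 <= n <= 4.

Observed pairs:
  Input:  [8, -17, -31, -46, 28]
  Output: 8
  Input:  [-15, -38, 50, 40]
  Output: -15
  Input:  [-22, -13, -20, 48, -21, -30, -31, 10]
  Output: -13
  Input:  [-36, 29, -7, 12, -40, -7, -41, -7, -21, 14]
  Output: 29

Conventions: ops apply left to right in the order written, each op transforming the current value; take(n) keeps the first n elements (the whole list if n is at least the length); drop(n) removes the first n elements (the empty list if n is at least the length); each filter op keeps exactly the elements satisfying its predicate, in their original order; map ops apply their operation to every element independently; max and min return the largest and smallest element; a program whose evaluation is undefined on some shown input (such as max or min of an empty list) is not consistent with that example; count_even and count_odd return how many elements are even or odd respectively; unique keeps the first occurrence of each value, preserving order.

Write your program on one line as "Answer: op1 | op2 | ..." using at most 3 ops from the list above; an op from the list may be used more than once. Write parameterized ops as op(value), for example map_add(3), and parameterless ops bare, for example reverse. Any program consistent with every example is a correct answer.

take(2) | max

Check, running the answer program on each example:
  [8, -17, -31, -46, 28] -> [8, -17] -> 8
  [-15, -38, 50, 40] -> [-15, -38] -> -15
  [-22, -13, -20, 48, -21, -30, -31, 10] -> [-22, -13] -> -13
  [-36, 29, -7, 12, -40, -7, -41, -7, -21, 14] -> [-36, 29] -> 29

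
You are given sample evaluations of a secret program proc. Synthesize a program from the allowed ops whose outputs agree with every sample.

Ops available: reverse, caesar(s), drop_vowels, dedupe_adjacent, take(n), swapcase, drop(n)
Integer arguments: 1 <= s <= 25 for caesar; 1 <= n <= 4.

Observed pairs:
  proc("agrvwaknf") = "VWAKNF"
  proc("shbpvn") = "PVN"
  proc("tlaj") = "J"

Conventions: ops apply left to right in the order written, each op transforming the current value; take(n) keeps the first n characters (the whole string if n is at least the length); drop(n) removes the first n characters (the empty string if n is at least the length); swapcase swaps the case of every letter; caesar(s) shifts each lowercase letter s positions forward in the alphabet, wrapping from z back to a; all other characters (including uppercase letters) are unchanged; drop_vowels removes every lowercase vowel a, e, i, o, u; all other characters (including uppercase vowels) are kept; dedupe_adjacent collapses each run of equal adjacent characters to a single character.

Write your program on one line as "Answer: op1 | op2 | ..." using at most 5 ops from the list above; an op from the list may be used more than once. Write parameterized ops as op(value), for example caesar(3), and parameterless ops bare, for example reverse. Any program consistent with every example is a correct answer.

drop(3) | reverse | swapcase | reverse

Check, running the answer program on each example:
  "agrvwaknf" -> "vwaknf" -> "fnkawv" -> "FNKAWV" -> "VWAKNF"
  "shbpvn" -> "pvn" -> "nvp" -> "NVP" -> "PVN"
  "tlaj" -> "j" -> "j" -> "J" -> "J"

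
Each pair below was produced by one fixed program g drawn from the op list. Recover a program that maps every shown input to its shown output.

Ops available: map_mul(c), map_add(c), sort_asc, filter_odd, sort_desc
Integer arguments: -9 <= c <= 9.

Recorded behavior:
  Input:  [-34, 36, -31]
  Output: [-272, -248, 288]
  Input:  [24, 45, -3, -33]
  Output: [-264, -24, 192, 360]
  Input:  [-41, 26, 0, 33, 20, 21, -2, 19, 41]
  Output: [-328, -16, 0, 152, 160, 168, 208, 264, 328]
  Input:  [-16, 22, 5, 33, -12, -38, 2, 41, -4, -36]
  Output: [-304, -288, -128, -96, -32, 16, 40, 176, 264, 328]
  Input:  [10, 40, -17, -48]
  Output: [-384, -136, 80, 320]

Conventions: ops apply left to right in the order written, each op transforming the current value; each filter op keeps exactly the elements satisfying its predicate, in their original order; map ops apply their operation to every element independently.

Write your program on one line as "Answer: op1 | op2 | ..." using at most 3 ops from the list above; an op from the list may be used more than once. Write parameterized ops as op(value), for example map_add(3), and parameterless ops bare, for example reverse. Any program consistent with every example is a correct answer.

map_mul(8) | sort_asc

Check, running the answer program on each example:
  [-34, 36, -31] -> [-272, 288, -248] -> [-272, -248, 288]
  [24, 45, -3, -33] -> [192, 360, -24, -264] -> [-264, -24, 192, 360]
  [-41, 26, 0, 33, 20, 21, -2, 19, 41] -> [-328, 208, 0, 264, 160, 168, -16, 152, 328] -> [-328, -16, 0, 152, 160, 168, 208, 264, 328]
  [-16, 22, 5, 33, -12, -38, 2, 41, -4, -36] -> [-128, 176, 40, 264, -96, -304, 16, 328, -32, -288] -> [-304, -288, -128, -96, -32, 16, 40, 176, 264, 328]
  [10, 40, -17, -48] -> [80, 320, -136, -384] -> [-384, -136, 80, 320]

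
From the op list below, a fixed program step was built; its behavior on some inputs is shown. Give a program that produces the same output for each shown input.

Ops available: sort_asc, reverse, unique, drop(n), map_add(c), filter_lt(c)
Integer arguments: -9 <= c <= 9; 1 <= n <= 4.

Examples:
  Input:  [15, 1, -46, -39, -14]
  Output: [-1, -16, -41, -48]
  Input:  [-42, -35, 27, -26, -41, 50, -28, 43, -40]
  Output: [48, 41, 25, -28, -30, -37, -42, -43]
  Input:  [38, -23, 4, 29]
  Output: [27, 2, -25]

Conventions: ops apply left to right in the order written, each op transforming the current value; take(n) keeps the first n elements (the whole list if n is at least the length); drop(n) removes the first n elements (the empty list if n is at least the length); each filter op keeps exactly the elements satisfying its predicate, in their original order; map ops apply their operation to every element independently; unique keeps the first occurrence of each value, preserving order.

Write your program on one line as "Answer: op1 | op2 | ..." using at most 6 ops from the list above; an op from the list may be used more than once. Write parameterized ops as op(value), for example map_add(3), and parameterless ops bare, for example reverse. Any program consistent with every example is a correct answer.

drop(1) | reverse | map_add(4) | sort_asc | reverse | map_add(-6)

Check, running the answer program on each example:
  [15, 1, -46, -39, -14] -> [1, -46, -39, -14] -> [-14, -39, -46, 1] -> [-10, -35, -42, 5] -> [-42, -35, -10, 5] -> [5, -10, -35, -42] -> [-1, -16, -41, -48]
  [-42, -35, 27, -26, -41, 50, -28, 43, -40] -> [-35, 27, -26, -41, 50, -28, 43, -40] -> [-40, 43, -28, 50, -41, -26, 27, -35] -> [-36, 47, -24, 54, -37, -22, 31, -31] -> [-37, -36, -31, -24, -22, 31, 47, 54] -> [54, 47, 31, -22, -24, -31, -36, -37] -> [48, 41, 25, -28, -30, -37, -42, -43]
  [38, -23, 4, 29] -> [-23, 4, 29] -> [29, 4, -23] -> [33, 8, -19] -> [-19, 8, 33] -> [33, 8, -19] -> [27, 2, -25]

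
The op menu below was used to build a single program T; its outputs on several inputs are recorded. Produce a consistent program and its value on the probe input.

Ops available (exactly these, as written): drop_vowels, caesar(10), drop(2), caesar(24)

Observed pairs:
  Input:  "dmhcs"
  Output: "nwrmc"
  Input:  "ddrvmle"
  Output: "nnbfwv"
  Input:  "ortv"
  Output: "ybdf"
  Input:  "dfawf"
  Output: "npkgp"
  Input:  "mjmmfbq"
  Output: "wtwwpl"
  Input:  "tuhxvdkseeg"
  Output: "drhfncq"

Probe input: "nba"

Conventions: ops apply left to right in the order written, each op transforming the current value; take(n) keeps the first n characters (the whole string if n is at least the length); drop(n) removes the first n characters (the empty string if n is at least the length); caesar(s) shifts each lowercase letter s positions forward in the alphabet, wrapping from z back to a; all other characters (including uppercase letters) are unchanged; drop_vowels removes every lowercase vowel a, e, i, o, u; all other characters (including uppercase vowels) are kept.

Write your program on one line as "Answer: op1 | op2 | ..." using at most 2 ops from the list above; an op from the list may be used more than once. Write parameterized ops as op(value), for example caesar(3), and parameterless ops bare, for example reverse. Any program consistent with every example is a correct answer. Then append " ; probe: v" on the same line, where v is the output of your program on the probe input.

caesar(10) | drop_vowels ; probe: "xlk"

Check, running the answer program on each example:
  "dmhcs" -> "nwrmc" -> "nwrmc"
  "ddrvmle" -> "nnbfwvo" -> "nnbfwv"
  "ortv" -> "ybdf" -> "ybdf"
  "dfawf" -> "npkgp" -> "npkgp"
  "mjmmfbq" -> "wtwwpla" -> "wtwwpl"
  "tuhxvdkseeg" -> "derhfnucooq" -> "drhfncq"
  probe: "nba" -> "xlk" -> "xlk"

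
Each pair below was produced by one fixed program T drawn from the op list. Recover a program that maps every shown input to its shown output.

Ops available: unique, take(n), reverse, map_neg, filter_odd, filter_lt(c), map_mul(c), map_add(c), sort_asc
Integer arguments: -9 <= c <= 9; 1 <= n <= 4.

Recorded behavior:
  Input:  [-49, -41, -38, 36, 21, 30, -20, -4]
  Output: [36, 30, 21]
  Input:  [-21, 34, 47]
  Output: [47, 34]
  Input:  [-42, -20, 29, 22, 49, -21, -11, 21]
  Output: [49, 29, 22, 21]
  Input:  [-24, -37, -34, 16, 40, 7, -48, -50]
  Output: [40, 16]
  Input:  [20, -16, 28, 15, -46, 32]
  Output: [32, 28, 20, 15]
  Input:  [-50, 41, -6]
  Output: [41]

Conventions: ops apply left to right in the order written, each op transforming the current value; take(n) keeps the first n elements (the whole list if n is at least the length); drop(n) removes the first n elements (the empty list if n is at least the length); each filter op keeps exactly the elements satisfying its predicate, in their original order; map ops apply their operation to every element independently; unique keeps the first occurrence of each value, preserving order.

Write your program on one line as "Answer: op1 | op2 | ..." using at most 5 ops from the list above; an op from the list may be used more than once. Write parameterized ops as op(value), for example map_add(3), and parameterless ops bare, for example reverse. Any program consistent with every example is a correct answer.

map_neg | sort_asc | filter_lt(-9) | map_neg

Check, running the answer program on each example:
  [-49, -41, -38, 36, 21, 30, -20, -4] -> [49, 41, 38, -36, -21, -30, 20, 4] -> [-36, -30, -21, 4, 20, 38, 41, 49] -> [-36, -30, -21] -> [36, 30, 21]
  [-21, 34, 47] -> [21, -34, -47] -> [-47, -34, 21] -> [-47, -34] -> [47, 34]
  [-42, -20, 29, 22, 49, -21, -11, 21] -> [42, 20, -29, -22, -49, 21, 11, -21] -> [-49, -29, -22, -21, 11, 20, 21, 42] -> [-49, -29, -22, -21] -> [49, 29, 22, 21]
  [-24, -37, -34, 16, 40, 7, -48, -50] -> [24, 37, 34, -16, -40, -7, 48, 50] -> [-40, -16, -7, 24, 34, 37, 48, 50] -> [-40, -16] -> [40, 16]
  [20, -16, 28, 15, -46, 32] -> [-20, 16, -28, -15, 46, -32] -> [-32, -28, -20, -15, 16, 46] -> [-32, -28, -20, -15] -> [32, 28, 20, 15]
  [-50, 41, -6] -> [50, -41, 6] -> [-41, 6, 50] -> [-41] -> [41]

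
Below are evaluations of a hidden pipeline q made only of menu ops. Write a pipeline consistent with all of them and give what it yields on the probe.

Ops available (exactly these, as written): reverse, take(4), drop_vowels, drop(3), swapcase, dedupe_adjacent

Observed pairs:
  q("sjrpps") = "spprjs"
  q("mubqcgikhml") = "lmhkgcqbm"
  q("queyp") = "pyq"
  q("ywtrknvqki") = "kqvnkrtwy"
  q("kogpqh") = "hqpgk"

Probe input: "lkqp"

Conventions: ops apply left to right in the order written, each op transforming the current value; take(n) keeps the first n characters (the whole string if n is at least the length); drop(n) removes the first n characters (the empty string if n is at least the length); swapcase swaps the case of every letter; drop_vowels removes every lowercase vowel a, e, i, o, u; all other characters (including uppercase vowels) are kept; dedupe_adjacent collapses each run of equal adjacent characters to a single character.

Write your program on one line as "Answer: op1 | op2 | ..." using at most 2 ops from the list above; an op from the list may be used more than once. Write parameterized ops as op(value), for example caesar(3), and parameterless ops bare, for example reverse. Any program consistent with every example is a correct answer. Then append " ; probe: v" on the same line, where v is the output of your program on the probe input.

reverse | drop_vowels ; probe: "pqkl"

Check, running the answer program on each example:
  "sjrpps" -> "spprjs" -> "spprjs"
  "mubqcgikhml" -> "lmhkigcqbum" -> "lmhkgcqbm"
  "queyp" -> "pyeuq" -> "pyq"
  "ywtrknvqki" -> "ikqvnkrtwy" -> "kqvnkrtwy"
  "kogpqh" -> "hqpgok" -> "hqpgk"
  probe: "lkqp" -> "pqkl" -> "pqkl"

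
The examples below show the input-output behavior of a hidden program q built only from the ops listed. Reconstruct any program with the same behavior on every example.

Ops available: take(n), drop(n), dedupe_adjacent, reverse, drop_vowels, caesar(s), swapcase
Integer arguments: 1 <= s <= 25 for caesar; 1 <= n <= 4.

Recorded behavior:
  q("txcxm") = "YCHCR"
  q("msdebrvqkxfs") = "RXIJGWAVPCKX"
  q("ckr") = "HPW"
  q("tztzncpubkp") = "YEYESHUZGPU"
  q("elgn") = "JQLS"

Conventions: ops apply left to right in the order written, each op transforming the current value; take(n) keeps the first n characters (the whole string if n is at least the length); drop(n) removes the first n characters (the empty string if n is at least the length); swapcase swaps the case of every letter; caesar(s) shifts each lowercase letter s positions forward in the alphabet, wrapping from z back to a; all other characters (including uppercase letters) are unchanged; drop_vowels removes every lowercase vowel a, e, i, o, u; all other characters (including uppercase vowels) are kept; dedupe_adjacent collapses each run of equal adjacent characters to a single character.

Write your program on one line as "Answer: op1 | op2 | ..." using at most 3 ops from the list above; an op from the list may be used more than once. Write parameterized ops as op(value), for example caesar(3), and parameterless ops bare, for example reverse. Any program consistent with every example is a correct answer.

caesar(5) | swapcase

Check, running the answer program on each example:
  "txcxm" -> "ychcr" -> "YCHCR"
  "msdebrvqkxfs" -> "rxijgwavpckx" -> "RXIJGWAVPCKX"
  "ckr" -> "hpw" -> "HPW"
  "tztzncpubkp" -> "yeyeshuzgpu" -> "YEYESHUZGPU"
  "elgn" -> "jqls" -> "JQLS"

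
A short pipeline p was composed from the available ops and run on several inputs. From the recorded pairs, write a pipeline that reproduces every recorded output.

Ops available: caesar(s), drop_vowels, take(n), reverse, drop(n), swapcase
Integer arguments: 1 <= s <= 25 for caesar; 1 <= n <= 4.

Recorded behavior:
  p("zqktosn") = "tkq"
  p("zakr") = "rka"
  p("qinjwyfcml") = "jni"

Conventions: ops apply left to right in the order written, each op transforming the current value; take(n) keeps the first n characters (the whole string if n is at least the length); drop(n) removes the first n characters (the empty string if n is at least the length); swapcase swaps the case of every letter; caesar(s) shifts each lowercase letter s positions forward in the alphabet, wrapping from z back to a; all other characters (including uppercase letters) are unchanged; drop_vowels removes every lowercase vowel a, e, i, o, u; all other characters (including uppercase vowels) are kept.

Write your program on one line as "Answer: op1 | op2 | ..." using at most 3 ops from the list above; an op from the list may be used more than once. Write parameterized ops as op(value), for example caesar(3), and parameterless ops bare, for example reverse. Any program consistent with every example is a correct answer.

take(4) | drop(1) | reverse

Check, running the answer program on each example:
  "zqktosn" -> "zqkt" -> "qkt" -> "tkq"
  "zakr" -> "zakr" -> "akr" -> "rka"
  "qinjwyfcml" -> "qinj" -> "inj" -> "jni"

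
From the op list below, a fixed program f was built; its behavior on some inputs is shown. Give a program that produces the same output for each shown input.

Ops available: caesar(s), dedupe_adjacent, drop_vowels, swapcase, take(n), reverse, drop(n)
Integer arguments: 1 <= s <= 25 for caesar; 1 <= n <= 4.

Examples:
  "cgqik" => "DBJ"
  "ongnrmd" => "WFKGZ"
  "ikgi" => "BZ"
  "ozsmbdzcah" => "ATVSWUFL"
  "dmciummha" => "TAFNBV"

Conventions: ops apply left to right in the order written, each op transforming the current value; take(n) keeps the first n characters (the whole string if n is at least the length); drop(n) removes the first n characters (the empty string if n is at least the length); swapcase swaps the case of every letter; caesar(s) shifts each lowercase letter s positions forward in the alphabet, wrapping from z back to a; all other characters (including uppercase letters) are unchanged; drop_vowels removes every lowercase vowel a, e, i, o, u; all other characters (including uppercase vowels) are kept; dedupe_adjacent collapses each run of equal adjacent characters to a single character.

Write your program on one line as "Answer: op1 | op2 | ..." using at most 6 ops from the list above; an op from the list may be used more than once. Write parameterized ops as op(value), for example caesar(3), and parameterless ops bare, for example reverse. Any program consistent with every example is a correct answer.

dedupe_adjacent | drop(2) | reverse | caesar(19) | swapcase

Check, running the answer program on each example:
  "cgqik" -> "cgqik" -> "qik" -> "kiq" -> "dbj" -> "DBJ"
  "ongnrmd" -> "ongnrmd" -> "gnrmd" -> "dmrng" -> "wfkgz" -> "WFKGZ"
  "ikgi" -> "ikgi" -> "gi" -> "ig" -> "bz" -> "BZ"
  "ozsmbdzcah" -> "ozsmbdzcah" -> "smbdzcah" -> "haczdbms" -> "atvswufl" -> "ATVSWUFL"
  "dmciummha" -> "dmciumha" -> "ciumha" -> "ahmuic" -> "tafnbv" -> "TAFNBV"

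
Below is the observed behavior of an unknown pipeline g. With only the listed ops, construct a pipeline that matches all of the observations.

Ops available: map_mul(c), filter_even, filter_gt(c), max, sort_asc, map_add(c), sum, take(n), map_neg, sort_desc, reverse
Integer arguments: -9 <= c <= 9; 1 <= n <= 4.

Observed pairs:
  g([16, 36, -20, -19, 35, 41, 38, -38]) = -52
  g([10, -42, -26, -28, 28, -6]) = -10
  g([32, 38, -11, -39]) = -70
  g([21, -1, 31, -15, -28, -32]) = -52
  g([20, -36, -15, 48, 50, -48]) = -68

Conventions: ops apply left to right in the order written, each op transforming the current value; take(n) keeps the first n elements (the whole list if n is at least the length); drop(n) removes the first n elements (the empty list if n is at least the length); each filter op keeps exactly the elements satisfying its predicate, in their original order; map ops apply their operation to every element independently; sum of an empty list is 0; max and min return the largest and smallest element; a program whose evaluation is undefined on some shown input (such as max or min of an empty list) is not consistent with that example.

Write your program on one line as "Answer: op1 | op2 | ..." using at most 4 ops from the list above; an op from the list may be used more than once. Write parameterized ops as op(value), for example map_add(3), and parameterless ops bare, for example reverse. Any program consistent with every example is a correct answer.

take(4) | filter_gt(8) | map_neg | sum

Check, running the answer program on each example:
  [16, 36, -20, -19, 35, 41, 38, -38] -> [16, 36, -20, -19] -> [16, 36] -> [-16, -36] -> -52
  [10, -42, -26, -28, 28, -6] -> [10, -42, -26, -28] -> [10] -> [-10] -> -10
  [32, 38, -11, -39] -> [32, 38, -11, -39] -> [32, 38] -> [-32, -38] -> -70
  [21, -1, 31, -15, -28, -32] -> [21, -1, 31, -15] -> [21, 31] -> [-21, -31] -> -52
  [20, -36, -15, 48, 50, -48] -> [20, -36, -15, 48] -> [20, 48] -> [-20, -48] -> -68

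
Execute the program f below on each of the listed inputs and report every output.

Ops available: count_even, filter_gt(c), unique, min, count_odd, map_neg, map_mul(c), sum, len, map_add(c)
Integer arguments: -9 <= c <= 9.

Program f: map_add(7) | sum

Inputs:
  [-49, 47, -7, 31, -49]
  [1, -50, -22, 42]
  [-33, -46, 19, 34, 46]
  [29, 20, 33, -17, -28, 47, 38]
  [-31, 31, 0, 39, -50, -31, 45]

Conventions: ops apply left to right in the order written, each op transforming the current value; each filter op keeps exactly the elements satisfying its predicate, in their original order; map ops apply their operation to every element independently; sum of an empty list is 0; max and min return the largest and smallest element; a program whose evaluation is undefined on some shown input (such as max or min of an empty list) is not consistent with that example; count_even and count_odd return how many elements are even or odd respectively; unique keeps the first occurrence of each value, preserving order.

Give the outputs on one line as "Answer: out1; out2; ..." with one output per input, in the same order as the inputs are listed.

Execution, op by op:
  [-49, 47, -7, 31, -49] -> [-42, 54, 0, 38, -42] -> 8
  [1, -50, -22, 42] -> [8, -43, -15, 49] -> -1
  [-33, -46, 19, 34, 46] -> [-26, -39, 26, 41, 53] -> 55
  [29, 20, 33, -17, -28, 47, 38] -> [36, 27, 40, -10, -21, 54, 45] -> 171
  [-31, 31, 0, 39, -50, -31, 45] -> [-24, 38, 7, 46, -43, -24, 52] -> 52

8; -1; 55; 171; 52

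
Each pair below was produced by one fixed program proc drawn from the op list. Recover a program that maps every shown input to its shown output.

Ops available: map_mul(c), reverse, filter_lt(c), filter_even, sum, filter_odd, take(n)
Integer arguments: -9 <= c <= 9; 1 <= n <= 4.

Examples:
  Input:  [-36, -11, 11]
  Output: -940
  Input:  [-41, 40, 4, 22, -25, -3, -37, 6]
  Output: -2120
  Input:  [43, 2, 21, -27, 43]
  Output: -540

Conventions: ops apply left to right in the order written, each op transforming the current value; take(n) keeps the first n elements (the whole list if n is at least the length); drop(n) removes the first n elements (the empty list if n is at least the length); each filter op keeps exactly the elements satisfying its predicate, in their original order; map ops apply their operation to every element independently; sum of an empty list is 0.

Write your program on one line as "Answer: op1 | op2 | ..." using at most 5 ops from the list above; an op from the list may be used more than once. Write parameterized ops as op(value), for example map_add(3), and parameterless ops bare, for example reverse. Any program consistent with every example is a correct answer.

map_mul(5) | filter_lt(2) | map_mul(4) | reverse | sum

Check, running the answer program on each example:
  [-36, -11, 11] -> [-180, -55, 55] -> [-180, -55] -> [-720, -220] -> [-220, -720] -> -940
  [-41, 40, 4, 22, -25, -3, -37, 6] -> [-205, 200, 20, 110, -125, -15, -185, 30] -> [-205, -125, -15, -185] -> [-820, -500, -60, -740] -> [-740, -60, -500, -820] -> -2120
  [43, 2, 21, -27, 43] -> [215, 10, 105, -135, 215] -> [-135] -> [-540] -> [-540] -> -540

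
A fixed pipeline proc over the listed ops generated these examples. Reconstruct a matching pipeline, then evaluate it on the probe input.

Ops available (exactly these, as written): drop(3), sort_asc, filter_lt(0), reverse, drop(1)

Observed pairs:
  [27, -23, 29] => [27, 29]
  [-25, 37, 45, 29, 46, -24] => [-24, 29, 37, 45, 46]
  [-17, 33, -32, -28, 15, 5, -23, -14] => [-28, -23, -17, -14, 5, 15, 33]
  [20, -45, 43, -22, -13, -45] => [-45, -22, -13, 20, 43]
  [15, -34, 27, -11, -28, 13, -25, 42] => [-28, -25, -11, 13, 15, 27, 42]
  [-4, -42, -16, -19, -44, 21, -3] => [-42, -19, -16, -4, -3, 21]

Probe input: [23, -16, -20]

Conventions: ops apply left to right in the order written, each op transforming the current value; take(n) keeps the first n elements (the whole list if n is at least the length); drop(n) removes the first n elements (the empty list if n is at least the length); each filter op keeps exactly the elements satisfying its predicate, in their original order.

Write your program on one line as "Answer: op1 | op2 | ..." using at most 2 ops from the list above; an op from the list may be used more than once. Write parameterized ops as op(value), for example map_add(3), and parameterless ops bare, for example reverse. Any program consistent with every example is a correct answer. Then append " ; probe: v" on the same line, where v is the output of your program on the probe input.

sort_asc | drop(1) ; probe: [-16, 23]

Check, running the answer program on each example:
  [27, -23, 29] -> [-23, 27, 29] -> [27, 29]
  [-25, 37, 45, 29, 46, -24] -> [-25, -24, 29, 37, 45, 46] -> [-24, 29, 37, 45, 46]
  [-17, 33, -32, -28, 15, 5, -23, -14] -> [-32, -28, -23, -17, -14, 5, 15, 33] -> [-28, -23, -17, -14, 5, 15, 33]
  [20, -45, 43, -22, -13, -45] -> [-45, -45, -22, -13, 20, 43] -> [-45, -22, -13, 20, 43]
  [15, -34, 27, -11, -28, 13, -25, 42] -> [-34, -28, -25, -11, 13, 15, 27, 42] -> [-28, -25, -11, 13, 15, 27, 42]
  [-4, -42, -16, -19, -44, 21, -3] -> [-44, -42, -19, -16, -4, -3, 21] -> [-42, -19, -16, -4, -3, 21]
  probe: [23, -16, -20] -> [-20, -16, 23] -> [-16, 23]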